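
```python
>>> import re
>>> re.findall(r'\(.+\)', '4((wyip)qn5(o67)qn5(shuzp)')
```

No capturing groups, so `findall` returns the 1 full match string.

['((wyip)qn5(o67)qn5(shuzp)']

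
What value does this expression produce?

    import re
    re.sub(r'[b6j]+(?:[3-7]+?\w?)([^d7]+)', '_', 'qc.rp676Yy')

'qc.rp_'

This matches one or more of one of [b6j]; then one or more of a character in [3-7] (lazy), then optionally a word character (non-capturing group); then one or more of any character except [d7] (captured).
Every occurrence is swapped for '_'.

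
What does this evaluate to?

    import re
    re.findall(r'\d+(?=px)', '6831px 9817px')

['6831', '9817']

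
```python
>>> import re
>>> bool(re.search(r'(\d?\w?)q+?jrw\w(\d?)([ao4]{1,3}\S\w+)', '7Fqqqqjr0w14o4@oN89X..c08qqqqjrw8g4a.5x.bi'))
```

The pattern matches optionally a digit, then optionally a word character (captured); then one or more of a literal 'q' (lazy), then the literal 'jrw', then a word character; then optionally a digit (captured); then 1 to 3 of one of [ao4], then a non-whitespace character, then one or more of a word character (captured).
Unlike `match`, `search` isn't anchored — it looks for the pattern anywhere in the string.
Here no position works, so the call returns None, and `bool(None)` is False.

False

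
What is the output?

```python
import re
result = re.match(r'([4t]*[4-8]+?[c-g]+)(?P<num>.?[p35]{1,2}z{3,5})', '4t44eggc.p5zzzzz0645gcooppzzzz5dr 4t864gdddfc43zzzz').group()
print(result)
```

4t44eggc.p5zzzzz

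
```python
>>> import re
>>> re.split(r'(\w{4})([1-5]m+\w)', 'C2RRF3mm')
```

The pattern matches exactly 4 of a word character (captured); then a character in [1-5], then one or more of a literal 'm', then a word character (captured).
Matches to split on: at [1:8] → '2RRF3mm'.
The group in the pattern means `split` returns the separators' captures alongside the pieces.

['C', '2RRF', '3mm', '']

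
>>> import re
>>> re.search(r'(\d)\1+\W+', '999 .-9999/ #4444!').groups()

('9',)

A backreference is literal: `\1` must see the identical characters the first group matched.
`re.search` tries every starting position until one works.
The match spans [0:6] → '999 .-'.
Captured: group 1 = '9'.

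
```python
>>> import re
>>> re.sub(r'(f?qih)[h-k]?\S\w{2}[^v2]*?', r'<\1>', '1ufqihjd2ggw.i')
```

'1u<fqih>gw.i'

The pattern matches optionally a literal 'f', then the literal 'qih' (captured); then optionally a character in [h-k], then a non-whitespace character; then exactly 2 of a word character, then zero or more of any character except [v2] (lazy).
The replacement refers to a captured group, so each match is rewritten using its own captured text.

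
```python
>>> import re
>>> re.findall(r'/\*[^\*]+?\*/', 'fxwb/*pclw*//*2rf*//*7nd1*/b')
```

Since nothing is captured, `findall` lists the 3 matched substrings directly.

['/*pclw*/', '/*2rf*/', '/*7nd1*/']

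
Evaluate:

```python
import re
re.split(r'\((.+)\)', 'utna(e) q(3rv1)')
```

Matches to split on: at [4:15] → '(e) q(3rv1)'.
`re.split` interleaves the captured-group text with the surrounding fragments.

['utna', 'e) q(3rv1', '']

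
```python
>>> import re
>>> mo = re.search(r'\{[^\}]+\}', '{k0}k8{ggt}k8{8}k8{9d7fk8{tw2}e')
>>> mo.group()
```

'{k0}'

`re.search` tries every starting position until one works.
The match spans [0:4] → '{k0}'.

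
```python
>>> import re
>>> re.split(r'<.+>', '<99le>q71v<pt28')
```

Matches to split on: at [0:6] → '<99le>'.
`split` removes every match and returns the 2 fragments in between.

['', 'q71v<pt28']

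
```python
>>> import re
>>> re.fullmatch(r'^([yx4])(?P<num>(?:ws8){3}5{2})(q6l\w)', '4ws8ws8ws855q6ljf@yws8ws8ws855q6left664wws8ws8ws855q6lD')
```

None

Pattern: anchored at the start of the string; then one of [yx4] (captured); then the literal 'ws8' repeated 3 times, then exactly 2 of a literal '5' (captured as 'num'); then the literal 'q6l', then a word character (captured).
`re.fullmatch` is like wrapping the pattern in `^…$` (in single-line mode).
Here the pattern can't cover the whole string, so the call returns None.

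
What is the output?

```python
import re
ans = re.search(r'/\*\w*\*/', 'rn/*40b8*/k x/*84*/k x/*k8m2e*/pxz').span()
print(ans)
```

(2, 10)

`re.search` tries every starting position until one works.
The match spans [2:10] → '/*40b8*/'.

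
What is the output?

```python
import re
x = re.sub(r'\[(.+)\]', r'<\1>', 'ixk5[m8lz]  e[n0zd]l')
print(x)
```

ixk5<m8lz]  e[n0zd>l

The replacement refers to a captured group, so each match is rewritten using its own captured text.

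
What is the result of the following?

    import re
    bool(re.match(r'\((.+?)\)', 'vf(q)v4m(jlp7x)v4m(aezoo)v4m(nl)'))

False

`re.match` only tries the pattern at the start of the string.
Here the pattern fails at index 0, so the call returns None, and `bool(None)` is False.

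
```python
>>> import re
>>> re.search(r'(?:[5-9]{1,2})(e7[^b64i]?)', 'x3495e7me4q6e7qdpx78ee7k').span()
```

Pattern: 1 to 2 of a character in [5-9] (non-capturing group); then the literal 'e7', then optionally any character except [b64i] (captured).
The match spans [3:8] → '95e7m'.

(3, 8)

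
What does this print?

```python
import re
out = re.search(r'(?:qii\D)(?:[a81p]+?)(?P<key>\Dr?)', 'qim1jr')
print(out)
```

None

The pattern matches the literal 'qii', then a non-digit (non-capturing group); then one or more of one of [a81p] (lazy) (non-capturing group); then a non-digit, then optionally a literal 'r' (captured as 'key').
Here the pattern never matches, so the call returns None.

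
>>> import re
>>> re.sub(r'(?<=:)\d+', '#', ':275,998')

Because the assertion is zero-width, the text it checks is not consumed and won't appear in the result.
Matches: at [1:4] → '275'.
`sub` substitutes '#' at each match site.

':#,998'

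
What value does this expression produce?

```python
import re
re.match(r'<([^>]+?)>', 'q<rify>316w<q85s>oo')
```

None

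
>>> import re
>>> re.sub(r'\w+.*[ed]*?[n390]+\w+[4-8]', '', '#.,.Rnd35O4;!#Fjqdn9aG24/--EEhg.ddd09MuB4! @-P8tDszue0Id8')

Pattern: one or more of a word character; then zero or more of any character, then zero or more of one of [ed] (lazy), then one or more of one of [n390]; then one or more of a word character, then a character in [4-8].
Every occurrence is swapped for ''.

'#.,.'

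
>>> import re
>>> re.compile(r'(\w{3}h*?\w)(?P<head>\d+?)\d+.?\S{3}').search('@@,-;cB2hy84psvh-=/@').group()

This matches exactly 3 of a word character, then zero or more of the literal 'h' (lazy), then a word character (captured); then one or more of a digit (lazy) (captured as 'head'); then one or more of a digit, then optionally any character, then exactly 3 of a non-whitespace character.
`re.search` scans for the first position where the pattern succeeds.
The match spans [5:16] → 'cB2hy84psvh'.
Captured: group 1 = 'cB2hy', group 2 = '8'.

'cB2hy84psvh'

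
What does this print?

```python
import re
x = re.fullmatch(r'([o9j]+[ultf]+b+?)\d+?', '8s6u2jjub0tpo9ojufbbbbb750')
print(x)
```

`re.fullmatch` requires the pattern to consume the entire string.
Here there's no way to consume every character, so the call returns None.

None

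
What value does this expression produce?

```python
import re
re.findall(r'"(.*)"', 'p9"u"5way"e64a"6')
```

['u"5way"e64a']

Because there's exactly one group, `findall` drops the full match and keeps group 1 from the one hit.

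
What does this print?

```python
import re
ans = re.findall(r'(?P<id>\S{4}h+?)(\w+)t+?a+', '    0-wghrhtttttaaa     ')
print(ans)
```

Pattern: exactly 4 of a non-whitespace character, then one or more of the literal 'h' (lazy) (captured as 'id'); then one or more of a word character (captured); then one or more of a literal 't' (lazy), then one or more of the literal 'a'.
2 groups means the one result is a tuple of 2 captured strings — 1 here.

[('0-wgh', 'rhtttt')]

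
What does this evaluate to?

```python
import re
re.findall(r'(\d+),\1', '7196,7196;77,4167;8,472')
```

['7196']

`\1` is not a pattern — it's the concrete string captured by group 1, re-applied verbatim.
Scanning left to right: at [0:9] match '7196,7196', group 1 = '7196'.
One capturing group, so `findall` returns just the captured substring from the one match — 1 in all.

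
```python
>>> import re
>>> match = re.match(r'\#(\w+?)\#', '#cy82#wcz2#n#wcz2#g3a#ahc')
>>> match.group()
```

`re.match` only tries the pattern at the start of the string.
The match spans [0:6] → '#cy82#'.
Captured: group 1 = 'cy82'.

'#cy82#'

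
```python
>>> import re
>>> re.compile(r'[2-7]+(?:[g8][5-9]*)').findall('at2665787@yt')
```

This matches one or more of a character in [2-7]; then one of [g8], then zero or more of a character in [5-9] (non-capturing group).
Scanning left to right: at [2:9] → '2665787'.
With no groups in the pattern, `findall` gives back each whole match — 1 here.

['2665787']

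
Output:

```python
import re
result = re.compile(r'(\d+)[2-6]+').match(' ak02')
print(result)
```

None

`match` is anchored at position 0; if the pattern doesn't fit there, it returns None.
Here position 0 doesn't satisfy it, so the call returns None.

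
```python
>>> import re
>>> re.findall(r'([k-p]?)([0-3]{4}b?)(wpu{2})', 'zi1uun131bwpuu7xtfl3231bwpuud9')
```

[('l', '3231b', 'wpuu')]

Pattern: optionally a character in [k-p] (captured); then exactly 4 of a character in [0-3], then optionally the literal 'b' (captured); then the literal 'wp', then exactly 2 of the literal 'u' (captured).
`findall` packs the 3 group values into a tuple for every match.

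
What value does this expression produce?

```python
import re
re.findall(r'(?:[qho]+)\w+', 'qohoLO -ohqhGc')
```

['qohoLO', 'ohqhGc']

The pattern matches one or more of one of [qho] (non-capturing group); then one or more of a word character.
Matches: at [0:6] → 'qohoLO'; at [8:14] → 'ohqhGc'.
With no groups in the pattern, `findall` gives back each whole match — 2 here.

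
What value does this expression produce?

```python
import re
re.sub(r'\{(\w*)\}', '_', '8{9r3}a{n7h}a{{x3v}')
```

Every occurrence is swapped for '_'.

'8_a_a{_'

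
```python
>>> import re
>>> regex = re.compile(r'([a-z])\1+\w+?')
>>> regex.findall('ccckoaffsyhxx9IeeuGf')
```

['c', 'f', 'x', 'e']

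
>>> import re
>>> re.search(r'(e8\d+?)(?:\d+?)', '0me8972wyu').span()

(2, 6)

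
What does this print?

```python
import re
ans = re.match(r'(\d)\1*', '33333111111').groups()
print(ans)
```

`\1` has to match the exact text group 1 already captured.
`match` is anchored at position 0; if the pattern doesn't fit there, it returns None.
The match spans [0:5] → '33333'.
Captured: group 1 = '3'.

('3',)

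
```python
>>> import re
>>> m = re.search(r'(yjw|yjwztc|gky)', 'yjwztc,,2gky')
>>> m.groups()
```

('yjw',)

Branches in `(...|...)` are attempted left-to-right; the first branch that allows the whole pattern to succeed is taken.
`re.search` tries every starting position until one works.
The match spans [0:3] → 'yjw'.
Captured: group 1 = 'yjw'.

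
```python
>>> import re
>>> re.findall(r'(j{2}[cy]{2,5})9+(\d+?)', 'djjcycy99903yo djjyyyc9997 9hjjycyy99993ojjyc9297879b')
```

2 groups means each result is a tuple of 2 captured strings — 4 here.

[('jjcycy', '0'), ('jjyyyc', '7'), ('jjycyy', '3'), ('jjyc', '2')]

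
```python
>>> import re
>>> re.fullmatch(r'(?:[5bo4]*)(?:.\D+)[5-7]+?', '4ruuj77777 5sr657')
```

Pattern: zero or more of one of [5bo4] (non-capturing group); then any character, then one or more of a non-digit (non-capturing group); then one or more of a character in [5-7] (lazy).
`re.fullmatch` requires the pattern to consume the entire string.
Here there's no way to consume every character, so the call returns None.

None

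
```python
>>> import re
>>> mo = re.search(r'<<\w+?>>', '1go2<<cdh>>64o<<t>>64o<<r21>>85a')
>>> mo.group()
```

'<<cdh>>'

Unlike `match`, `search` isn't anchored — it looks for the pattern anywhere in the string.
The match spans [4:11] → '<<cdh>>'.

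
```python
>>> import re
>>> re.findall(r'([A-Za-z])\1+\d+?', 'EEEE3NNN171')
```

['E', 'N']

`\1` is not a pattern — it's the concrete string captured by group 1, re-applied verbatim.
`findall` collects group 1 from each match (2 total).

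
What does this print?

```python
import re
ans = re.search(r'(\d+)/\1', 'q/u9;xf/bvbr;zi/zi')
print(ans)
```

After group 1 captures some text, `\1` only succeeds where that same text appears again.
Here the pattern never matches, so the call returns None.

None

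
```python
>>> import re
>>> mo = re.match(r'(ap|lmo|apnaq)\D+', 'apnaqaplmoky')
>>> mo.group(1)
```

Alternation tries branches left to right and keeps the first one that lets the overall match succeed at that position.
`match` is anchored at position 0; if the pattern doesn't fit there, it returns None.
The match spans [0:12] → 'apnaqaplmoky'.
Captured: group 1 = 'ap'.

'ap'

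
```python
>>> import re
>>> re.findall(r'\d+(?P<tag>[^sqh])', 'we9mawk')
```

This matches one or more of a digit; then any character except [sqh] (captured as 'tag').
Because there's exactly one group, `findall` drops the full match and keeps group 1 from the one hit.

['m']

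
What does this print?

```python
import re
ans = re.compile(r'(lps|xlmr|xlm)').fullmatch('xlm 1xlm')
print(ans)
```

`re.fullmatch` is like wrapping the pattern in `^…$` (in single-line mode).
Here the string isn't matched end-to-end, so the call returns None.

None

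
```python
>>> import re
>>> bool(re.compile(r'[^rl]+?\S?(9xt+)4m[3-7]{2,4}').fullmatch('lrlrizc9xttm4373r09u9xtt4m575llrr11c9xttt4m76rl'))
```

False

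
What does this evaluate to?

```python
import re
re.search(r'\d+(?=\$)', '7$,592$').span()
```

(0, 1)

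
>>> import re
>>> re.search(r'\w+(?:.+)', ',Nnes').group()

The pattern matches one or more of a word character; then one or more of any character (non-capturing group).
`search` walks the string left to right and returns the first match it finds.
The match spans [1:5] → 'Nnes'.

'Nnes'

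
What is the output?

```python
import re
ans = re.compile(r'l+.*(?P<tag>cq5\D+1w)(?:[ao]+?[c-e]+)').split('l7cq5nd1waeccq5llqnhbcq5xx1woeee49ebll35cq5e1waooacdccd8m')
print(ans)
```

['', 'cq5e1w', '8m']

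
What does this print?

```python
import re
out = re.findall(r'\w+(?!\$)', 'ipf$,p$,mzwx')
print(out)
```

['ip', 'mzwx']

The negative lookaround is zero-width — it rules out positions where the adjacent text would match, without consuming anything.
Matches: at [0:2] → 'ip'; at [8:12] → 'mzwx'.
No capturing groups, so `findall` returns the 2 full match strings.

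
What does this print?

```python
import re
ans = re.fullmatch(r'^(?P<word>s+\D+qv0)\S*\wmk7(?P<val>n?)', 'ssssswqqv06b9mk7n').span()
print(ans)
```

(0, 17)

`re.fullmatch` requires the pattern to consume the entire string.
The match spans [0:17] → 'ssssswqqv06b9mk7n'.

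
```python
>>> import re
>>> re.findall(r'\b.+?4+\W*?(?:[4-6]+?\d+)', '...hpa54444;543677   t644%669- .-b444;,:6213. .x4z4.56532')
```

This matches a word boundary (`\b`, zero-width); then one or more of any character (lazy); then one or more of the literal '4', then zero or more of a non-word character (lazy); then one or more of a character in [4-6] (lazy), then one or more of a digit (non-capturing group).
Because the quantifier is non-greedy, it stops expanding at the earliest point where the rest of the pattern can succeed.
Scanning left to right: at [3:18] → 'hpa54444;543677'; at [18:29] → '   t644%669'; at [29:44] → '- .-b444;,:6213'; at [44:57] → '. .x4z4.56532'.
No capturing groups, so `findall` returns the 4 full match strings.

['hpa54444;543677', '   t644%669', '- .-b444;,:6213', '. .x4z4.56532']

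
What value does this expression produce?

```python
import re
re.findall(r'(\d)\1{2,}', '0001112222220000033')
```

A backreference is literal: `\1` must see the identical characters the first group matched.
Walking the string: at [0:3] match '000', group 1 = '0'; at [3:6] match '111', group 1 = '1'; at [6:12] match '222222', group 1 = '2'; at [12:17] match '00000', group 1 = '0'.
`findall` collects group 1 from each match (4 total).

['0', '1', '2', '0']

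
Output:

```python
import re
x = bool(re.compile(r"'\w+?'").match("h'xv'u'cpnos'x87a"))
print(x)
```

False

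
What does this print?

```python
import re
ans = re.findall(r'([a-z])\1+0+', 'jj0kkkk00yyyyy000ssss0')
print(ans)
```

`\1` is not a pattern — it's the concrete string captured by group 1, re-applied verbatim.
With a single group, `findall` returns only what that group captured — 4 items.

['j', 'k', 'y', 's']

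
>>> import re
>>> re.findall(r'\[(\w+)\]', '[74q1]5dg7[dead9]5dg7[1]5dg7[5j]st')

['74q1', 'dead9', '1', '5j']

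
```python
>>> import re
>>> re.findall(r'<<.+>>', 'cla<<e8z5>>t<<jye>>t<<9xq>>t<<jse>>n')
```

Matches: at [3:35] → '<<e8z5>>t<<jye>>t<<9xq>>t<<jse>>'.
Since nothing is captured, `findall` lists the 1 matched substring directly.

['<<e8z5>>t<<jye>>t<<9xq>>t<<jse>>']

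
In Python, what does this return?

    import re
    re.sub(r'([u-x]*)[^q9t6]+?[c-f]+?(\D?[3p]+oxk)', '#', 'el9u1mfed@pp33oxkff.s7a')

'el9#ff.s7a'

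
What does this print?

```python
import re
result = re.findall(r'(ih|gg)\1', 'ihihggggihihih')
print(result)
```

`\1` is not a pattern — it's the concrete string captured by group 1, re-applied verbatim.
With a single group, `findall` returns only what that group captured — 3 items.

['ih', 'gg', 'ih']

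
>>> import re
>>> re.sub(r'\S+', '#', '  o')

'  #'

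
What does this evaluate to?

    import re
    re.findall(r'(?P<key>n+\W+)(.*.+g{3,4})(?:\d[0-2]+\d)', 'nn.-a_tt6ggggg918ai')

2 groups means the one result is a tuple of 2 captured strings — 1 here.

[('nn.-', 'a_tt6ggggg')]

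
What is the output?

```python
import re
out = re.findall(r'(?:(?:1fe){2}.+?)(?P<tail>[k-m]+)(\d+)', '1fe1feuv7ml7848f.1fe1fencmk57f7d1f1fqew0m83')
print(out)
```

2 groups means each result is a tuple of 2 captured strings — 2 here.

[('ml', '7848'), ('mk', '57')]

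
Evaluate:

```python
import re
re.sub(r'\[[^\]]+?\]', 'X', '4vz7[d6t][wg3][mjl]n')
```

'4vz7XXXn'

Matches: at [4:9] → '[d6t]'; at [9:14] → '[wg3]'; at [14:19] → '[mjl]'.
Every occurrence is swapped for 'X'.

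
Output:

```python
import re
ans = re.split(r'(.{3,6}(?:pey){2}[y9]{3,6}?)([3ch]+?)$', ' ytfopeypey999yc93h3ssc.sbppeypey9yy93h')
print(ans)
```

This matches 3 to 6 of any character, then the literal 'pey' repeated 2 times, then 3 to 6 of one of [y9] (lazy) (captured); then one or more of one of [3ch] (lazy) (captured); then anchored at the end.
Matches to split on: at [21:39] → 'sc.sbppeypey9yy93h'.
Because the pattern has a capturing group, `split` also inserts each captured text between the pieces.

[' ytfopeypey999yc93h3s', 'sc.sbppeypey9yy9', '3h', '']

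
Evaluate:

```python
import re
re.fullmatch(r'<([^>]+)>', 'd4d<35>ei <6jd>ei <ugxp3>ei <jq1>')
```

`fullmatch` succeeds only if the pattern covers the string from start to end.
Here there's no way to consume every character, so the call returns None.

None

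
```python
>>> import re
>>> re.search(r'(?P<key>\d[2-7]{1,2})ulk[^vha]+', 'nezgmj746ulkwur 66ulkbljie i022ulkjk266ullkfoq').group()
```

'746ulkwur 66ulkbljie i022ulkjk266ullkfoq'

This matches a digit, then 1 to 2 of a character in [2-7] (captured as 'key'); then the literal 'ulk', then one or more of any character except [vha].
`re.search` scans for the first position where the pattern succeeds.
The match spans [6:46] → '746ulkwur 66ulkbljie i022ulkjk266ullkfoq'.
Captured: group 1 = '746'.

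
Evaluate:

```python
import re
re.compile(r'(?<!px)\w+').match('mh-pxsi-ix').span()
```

(0, 2)

The negative lookahead/lookbehind blocks any match where the forbidden context is present.
With `match`, the pattern is implicitly anchored at the beginning.
The match spans [0:2] → 'mh'.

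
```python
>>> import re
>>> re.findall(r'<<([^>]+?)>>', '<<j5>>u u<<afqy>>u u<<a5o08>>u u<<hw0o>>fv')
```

With a single group, `findall` returns only what that group captured — 4 items.

['j5', 'afqy', 'a5o08', 'hw0o']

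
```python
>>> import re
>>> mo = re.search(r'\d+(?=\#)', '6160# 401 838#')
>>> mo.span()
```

The `(?=…)`/`(?<=…)` assertion just peeks at neighbouring text; it doesn't advance the match position.
`search` walks the string left to right and returns the first match it finds.
The match spans [0:4] → '6160'.

(0, 4)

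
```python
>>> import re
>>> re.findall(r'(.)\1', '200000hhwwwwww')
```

['0', '0', 'h', 'w', 'w', 'w']

`\1` has to match the exact text group 1 already captured.
With a single group, `findall` returns only what that group captured — 6 items.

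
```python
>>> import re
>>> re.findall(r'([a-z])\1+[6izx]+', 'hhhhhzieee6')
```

['h', 'e']

`\1` has to match the exact text group 1 already captured.
Scanning left to right: at [0:7] match 'hhhhhzi', group 1 = 'h'; at [7:11] match 'eee6', group 1 = 'e'.
Because there's exactly one group, `findall` drops the full match and keeps group 1 from each hit.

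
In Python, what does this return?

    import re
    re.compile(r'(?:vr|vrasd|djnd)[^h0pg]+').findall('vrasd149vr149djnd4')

['vrasd149vr149djnd4']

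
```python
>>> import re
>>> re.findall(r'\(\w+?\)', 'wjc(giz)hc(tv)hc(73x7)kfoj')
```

Walking the string: at [3:8] → '(giz)'; at [10:14] → '(tv)'; at [16:22] → '(73x7)'.
`findall` yields the raw match text (3 of them) because the pattern has no groups.

['(giz)', '(tv)', '(73x7)']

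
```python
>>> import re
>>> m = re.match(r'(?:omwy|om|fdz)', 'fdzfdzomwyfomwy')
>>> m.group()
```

`re.match` only tries the pattern at the start of the string.
The match spans [0:3] → 'fdz'.

'fdz'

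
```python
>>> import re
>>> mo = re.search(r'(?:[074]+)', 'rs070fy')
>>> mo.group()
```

'070'

The match spans [2:5] → '070'.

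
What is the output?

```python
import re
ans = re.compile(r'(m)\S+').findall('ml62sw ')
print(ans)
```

Pattern: a literal 'm' (captured); then one or more of a non-whitespace character.
Matches: at [0:6] match 'ml62sw', group 1 = 'm'.
Because there's exactly one group, `findall` drops the full match and keeps group 1 from the one hit.

['m']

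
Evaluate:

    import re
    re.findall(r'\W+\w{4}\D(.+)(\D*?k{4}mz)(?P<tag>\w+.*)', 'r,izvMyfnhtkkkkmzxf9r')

[('fnht', 'kkkkmz', 'xf9r')]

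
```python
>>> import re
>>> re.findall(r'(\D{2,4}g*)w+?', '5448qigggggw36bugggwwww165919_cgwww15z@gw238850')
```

['qiggggg', 'buggg', 'ww', '_cgw', 'z@g']

Because the quantifier is non-greedy, it stops expanding at the earliest point where the rest of the pattern can succeed.
Because there's exactly one group, `findall` drops the full match and keeps group 1 from each hit.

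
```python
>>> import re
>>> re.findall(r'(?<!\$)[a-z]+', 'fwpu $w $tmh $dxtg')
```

Because the assertion is negative and zero-width, positions next to the forbidden text are skipped.
No capturing groups, so `findall` returns the 3 full match strings.

['fwpu', 'mh', 'xtg']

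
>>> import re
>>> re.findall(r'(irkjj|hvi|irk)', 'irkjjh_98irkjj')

Alternation isn't longest-match — the leftmost alternative that fits at this position is chosen.
Walking the string: at [0:5] match 'irkjj', group 1 = 'irkjj'; at [9:14] match 'irkjj', group 1 = 'irkjj'.
Because there's exactly one group, `findall` drops the full match and keeps group 1 from each hit.

['irkjj', 'irkjj']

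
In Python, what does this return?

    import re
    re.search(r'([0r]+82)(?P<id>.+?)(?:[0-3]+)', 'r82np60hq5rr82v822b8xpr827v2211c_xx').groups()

Pattern: one or more of one of [0r], then the literal '82' (captured); then one or more of any character (lazy) (captured as 'id'); then one or more of a character in [0-3] (non-capturing group).
The `?` after the quantifier makes it lazy — it takes as little as possible before letting the rest of the pattern try.
`re.search` tries every starting position until one works.
The match spans [0:7] → 'r82np60'.
Captured: group 1 = 'r82', group 2 = 'np6'.

('r82', 'np6')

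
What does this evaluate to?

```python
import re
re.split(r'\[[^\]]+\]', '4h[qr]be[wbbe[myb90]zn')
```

['4h', 'be', 'zn']

Matches to split on: at [2:6] → '[qr]'; at [8:20] → '[wbbe[myb90]'.
Splitting on the pattern gives 3 pieces.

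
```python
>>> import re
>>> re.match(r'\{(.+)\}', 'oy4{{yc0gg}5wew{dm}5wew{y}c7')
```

None

`re.match` only tries the pattern at the start of the string.
Here the pattern fails at index 0, so the call returns None.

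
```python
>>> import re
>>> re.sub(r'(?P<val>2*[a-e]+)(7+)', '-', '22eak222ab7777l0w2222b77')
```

'22eak-l0w-'

Every occurrence is swapped for '-'.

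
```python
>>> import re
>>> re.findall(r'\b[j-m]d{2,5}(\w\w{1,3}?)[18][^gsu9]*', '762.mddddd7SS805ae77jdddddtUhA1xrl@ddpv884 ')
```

['7SS']

The pattern matches a word boundary (`\b`, zero-width); then a character in [j-m], then 2 to 5 of the literal 'd'; then a word character, then 1 to 3 of a word character (lazy) (captured); then one of [18], then zero or more of any character except [gsu9].
Scanning left to right: at [4:43] match 'mddddd7SS805ae77jdddddtUhA1xrl@ddpv884 ', group 1 = '7SS'.
Because there's exactly one group, `findall` drops the full match and keeps group 1 from the one hit.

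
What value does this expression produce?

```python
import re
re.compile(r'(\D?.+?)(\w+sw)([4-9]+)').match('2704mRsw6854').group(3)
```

'6854'

The match spans [0:12] → '2704mRsw6854'.
Captured: group 1 = '2', group 2 = '704mRsw', group 3 = '6854'.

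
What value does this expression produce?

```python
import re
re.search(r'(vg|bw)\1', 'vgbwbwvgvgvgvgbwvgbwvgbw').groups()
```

The backreference `\1` re-matches whatever the first group consumed, character for character.
`search` walks the string left to right and returns the first match it finds.
The match spans [2:6] → 'bwbw'.
Captured: group 1 = 'bw'.

('bw',)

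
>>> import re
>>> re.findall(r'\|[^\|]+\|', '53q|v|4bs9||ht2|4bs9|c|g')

['|v|', '|ht2|', '|c|']

No capturing groups, so `findall` returns the 3 full match strings.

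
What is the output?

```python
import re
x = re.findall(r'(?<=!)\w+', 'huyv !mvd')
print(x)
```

['mvd']

The lookaround is zero-width — it requires the adjacent text to match without consuming it, so the asserted text isn't part of the match.
`findall` yields the raw match text (1 of them) because the pattern has no groups.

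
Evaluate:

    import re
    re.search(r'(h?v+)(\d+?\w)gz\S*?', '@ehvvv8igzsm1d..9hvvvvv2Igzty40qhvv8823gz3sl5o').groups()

The pattern matches optionally a literal 'h', then one or more of a literal 'v' (captured); then one or more of a digit (lazy), then a word character (captured); then the literal 'gz', then zero or more of a non-whitespace character (lazy).
With the lazy modifier that quantifier settles for the fewest repetitions that let the rest of the pattern succeed (the atoms after it are unaffected and can still be greedy).
`re.search` tries every starting position until one works.
The match spans [2:10] → 'hvvv8igz'.
Captured: group 1 = 'hvvv', group 2 = '8i'.

('hvvv', '8i')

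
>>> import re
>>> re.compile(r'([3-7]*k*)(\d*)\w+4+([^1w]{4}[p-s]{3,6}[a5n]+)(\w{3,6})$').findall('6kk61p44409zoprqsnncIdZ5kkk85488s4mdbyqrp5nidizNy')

[('6kk', '61', 'mdbyqrp5n', 'idizNy')]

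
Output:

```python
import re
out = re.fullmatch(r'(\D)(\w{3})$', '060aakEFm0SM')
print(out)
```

None

This matches a non-digit (captured); then exactly 3 of a word character (captured); then anchored at the end.
`fullmatch` succeeds only if the pattern covers the string from start to end.
Here the pattern can't cover the whole string, so the call returns None.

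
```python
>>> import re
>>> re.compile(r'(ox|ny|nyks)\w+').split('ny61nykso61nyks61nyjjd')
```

['', 'ny', '']

Matches to split on: at [0:22] → 'ny61nykso61nyks61nyjjd'.
The group in the pattern means `split` returns the separators' captures alongside the pieces.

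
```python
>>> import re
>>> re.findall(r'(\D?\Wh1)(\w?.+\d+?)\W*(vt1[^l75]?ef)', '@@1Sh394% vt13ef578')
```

[]

This matches optionally a non-digit, then a non-word character, then the literal 'h1' (captured); then optionally a word character, then one or more of any character, then one or more of a digit (lazy) (captured); then zero or more of a non-word character; then the literal 'vt1', then optionally any character except [l75], then the literal 'ef' (captured).
`findall` packs the 3 group values into a tuple for every match.
Nothing in the string satisfies the pattern, so the list is empty.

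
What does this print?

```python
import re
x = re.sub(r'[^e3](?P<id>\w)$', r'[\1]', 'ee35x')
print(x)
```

The pattern matches any character except [e3]; then a word character (captured as 'id'); then anchored at the end.
Matches: at [3:5] → '5x'.
Each match is replaced using the text its own group 1 captured.

ee3[x]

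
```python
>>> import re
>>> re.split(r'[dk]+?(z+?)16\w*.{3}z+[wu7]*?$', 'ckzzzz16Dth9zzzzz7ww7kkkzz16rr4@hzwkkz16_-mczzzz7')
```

Pattern: one or more of one of [dk] (lazy); then one or more of a literal 'z' (lazy) (captured); then the literal '16', then zero or more of a word character; then exactly 3 of any character, then one or more of a literal 'z', then zero or more of one of [wu7] (lazy); then anchored at the end.
Matches to split on: at [35:49] → 'kkz16_-mczzzz7'.
The group in the pattern means `split` returns the separators' captures alongside the pieces.

['ckzzzz16Dth9zzzzz7ww7kkkzz16rr4@hzw', 'z', '']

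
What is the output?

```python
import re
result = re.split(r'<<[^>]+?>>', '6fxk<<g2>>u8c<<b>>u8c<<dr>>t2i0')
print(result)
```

['6fxk', 'u8c', 'u8c', 't2i0']

Matches to split on: at [4:10] → '<<g2>>'; at [13:18] → '<<b>>'; at [21:27] → '<<dr>>'.
Splitting on the pattern gives 4 pieces.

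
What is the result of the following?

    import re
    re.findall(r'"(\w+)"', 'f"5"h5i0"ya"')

Walking the string: at [1:4] match '"5"', group 1 = '5'; at [8:12] match '"ya"', group 1 = 'ya'.
Because there's exactly one group, `findall` drops the full match and keeps group 1 from each hit.

['5', 'ya']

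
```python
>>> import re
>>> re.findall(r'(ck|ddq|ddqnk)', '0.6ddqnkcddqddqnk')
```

['ddq', 'ddq', 'ddq']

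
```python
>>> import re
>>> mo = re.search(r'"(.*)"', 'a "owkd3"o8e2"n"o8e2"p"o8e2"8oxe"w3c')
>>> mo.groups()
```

('owkd3"o8e2"n"o8e2"p"o8e2"8oxe',)

The match spans [2:33] → '"owkd3"o8e2"n"o8e2"p"o8e2"8oxe"'.
Captured: group 1 = 'owkd3"o8e2"n"o8e2"p"o8e2"8oxe'.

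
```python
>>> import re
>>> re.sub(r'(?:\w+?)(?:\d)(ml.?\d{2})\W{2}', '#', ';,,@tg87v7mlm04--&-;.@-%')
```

Each match is replaced by '#'.

';,,@#&-;.@-%'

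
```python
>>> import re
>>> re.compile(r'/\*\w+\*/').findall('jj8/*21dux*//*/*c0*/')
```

['/*21dux*/', '/*c0*/']

Walking the string: at [3:12] → '/*21dux*/'; at [14:20] → '/*c0*/'.
With no groups in the pattern, `findall` gives back each whole match — 2 here.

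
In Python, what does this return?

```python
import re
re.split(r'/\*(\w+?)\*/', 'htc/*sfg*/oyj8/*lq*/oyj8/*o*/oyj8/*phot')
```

Matches to split on: at [3:10] → '/*sfg*/'; at [14:20] → '/*lq*/'; at [24:29] → '/*o*/'.
The group in the pattern means `split` returns the separators' captures alongside the pieces.

['htc', 'sfg', 'oyj8', 'lq', 'oyj8', 'o', 'oyj8/*phot']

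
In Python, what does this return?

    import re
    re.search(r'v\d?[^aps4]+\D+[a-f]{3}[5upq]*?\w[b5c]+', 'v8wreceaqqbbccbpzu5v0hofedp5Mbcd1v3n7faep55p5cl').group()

The match spans [0:15] → 'v8wreceaqqbbccb'.

'v8wreceaqqbbccb'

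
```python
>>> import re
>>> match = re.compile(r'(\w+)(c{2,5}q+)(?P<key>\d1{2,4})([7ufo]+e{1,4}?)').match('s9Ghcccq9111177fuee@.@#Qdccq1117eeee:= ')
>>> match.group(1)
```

The pattern matches one or more of a word character (captured); then 2 to 5 of the literal 'c', then one or more of a literal 'q' (captured); then a digit, then 2 to 4 of the literal '1' (captured as 'key'); then one or more of one of [7ufo], then 1 to 4 of a literal 'e' (lazy) (captured).
A `+?`/`*?`/`{m,n}?` starts at its minimum and grows only as far as needed for what follows to match.
`match` is anchored at position 0; if the pattern doesn't fit there, it returns None.
The match spans [0:18] → 's9Ghcccq9111177fue'.
Captured: group 1 = 's9Ghc', group 2 = 'ccq', group 3 = '91111', group 4 = '77fue'.

's9Ghc'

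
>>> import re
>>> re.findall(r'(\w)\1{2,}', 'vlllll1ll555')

A backreference is literal: `\1` must see the identical characters the first group matched.
Scanning left to right: at [1:6] match 'lllll', group 1 = 'l'; at [9:12] match '555', group 1 = '5'.
`findall` collects group 1 from each match (2 total).

['l', '5']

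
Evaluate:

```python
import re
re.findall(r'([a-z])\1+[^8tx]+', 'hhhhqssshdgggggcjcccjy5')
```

After group 1 captures some text, `\1` only succeeds where that same text appears again.
Matches: at [0:23] match 'hhhhqssshdgggggcjcccjy5', group 1 = 'h'.
One capturing group, so `findall` returns just the captured substring from the one match — 1 in all.

['h']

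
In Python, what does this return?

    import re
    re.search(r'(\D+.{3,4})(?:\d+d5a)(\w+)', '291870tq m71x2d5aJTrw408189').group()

The match spans [6:27] → 'tq m71x2d5aJTrw408189'.

'tq m71x2d5aJTrw408189'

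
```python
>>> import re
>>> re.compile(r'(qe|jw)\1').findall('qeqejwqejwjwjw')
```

['qe', 'jw']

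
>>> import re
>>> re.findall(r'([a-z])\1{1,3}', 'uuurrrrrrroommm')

`\1` has to match the exact text group 1 already captured.
Matches: at [0:3] match 'uuu', group 1 = 'u'; at [3:7] match 'rrrr', group 1 = 'r'; at [7:10] match 'rrr', group 1 = 'r'; at [10:12] match 'oo', group 1 = 'o'; at [12:15] match 'mmm', group 1 = 'm'.
Because there's exactly one group, `findall` drops the full match and keeps group 1 from each hit.

['u', 'r', 'r', 'o', 'm']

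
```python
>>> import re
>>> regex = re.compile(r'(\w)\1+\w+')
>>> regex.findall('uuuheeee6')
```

['u']

`\1` is not a pattern — it's the concrete string captured by group 1, re-applied verbatim.
Walking the string: at [0:9] match 'uuuheeee6', group 1 = 'u'.
One capturing group, so `findall` returns just the captured substring from the one match — 1 in all.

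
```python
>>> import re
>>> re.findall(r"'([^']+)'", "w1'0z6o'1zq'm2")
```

['0z6o']

Walking the string: at [2:8] match "'0z6o'", group 1 = '0z6o'.
With a single group, `findall` returns only what that group captured — 1 item.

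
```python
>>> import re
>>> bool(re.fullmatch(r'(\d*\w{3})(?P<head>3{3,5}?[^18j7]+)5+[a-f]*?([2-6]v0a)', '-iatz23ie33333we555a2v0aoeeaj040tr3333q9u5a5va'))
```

False

`fullmatch` succeeds only if the pattern covers the string from start to end.
Here there's no way to consume every character, so the call returns None, and `bool(None)` is False.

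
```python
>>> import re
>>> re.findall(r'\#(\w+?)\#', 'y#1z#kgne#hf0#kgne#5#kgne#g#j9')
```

Scanning left to right: at [1:5] match '#1z#', group 1 = '1z'; at [9:14] match '#hf0#', group 1 = 'hf0'; at [18:21] match '#5#', group 1 = '5'; at [25:28] match '#g#', group 1 = 'g'.
One capturing group, so `findall` returns just the captured substring from each match — 4 in all.

['1z', 'hf0', '5', 'g']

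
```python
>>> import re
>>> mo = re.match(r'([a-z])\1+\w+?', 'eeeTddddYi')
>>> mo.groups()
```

The match spans [0:4] → 'eeeT'.
Captured: group 1 = 'e'.

('e',)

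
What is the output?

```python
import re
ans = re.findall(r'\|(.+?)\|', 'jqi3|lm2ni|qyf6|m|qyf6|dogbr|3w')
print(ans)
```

['lm2ni', 'm', 'dogbr']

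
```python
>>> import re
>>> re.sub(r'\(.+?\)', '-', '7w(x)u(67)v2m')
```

'7w-u-v2m'

Lazy quantifiers expand one character at a time until the remainder of the pattern can match.
Matches: at [2:5] → '(x)'; at [6:10] → '(67)'.
Every occurrence is swapped for '-'.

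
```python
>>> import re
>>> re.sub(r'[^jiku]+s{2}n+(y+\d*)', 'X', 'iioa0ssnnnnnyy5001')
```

The pattern matches one or more of any character except [jiku], then exactly 2 of a literal 's'; then one or more of a literal 'n'; then one or more of the literal 'y', then zero or more of a digit (captured).
Matches: at [2:18] → 'oa0ssnnnnnyy5001'.
Every occurrence is swapped for 'X'.

'iiX'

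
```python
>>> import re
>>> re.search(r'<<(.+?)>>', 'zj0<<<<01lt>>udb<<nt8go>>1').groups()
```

Unlike `match`, `search` isn't anchored — it looks for the pattern anywhere in the string.
The match spans [3:13] → '<<<<01lt>>'.
Captured: group 1 = '<<01lt'.

('<<01lt',)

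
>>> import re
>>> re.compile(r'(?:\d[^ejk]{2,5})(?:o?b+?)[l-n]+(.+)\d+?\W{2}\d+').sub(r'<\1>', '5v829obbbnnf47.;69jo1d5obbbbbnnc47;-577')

'<f47.;69jo1d5obbbbbnnc4>'

The replacement refers to a captured group, so each match is rewritten using its own captured text.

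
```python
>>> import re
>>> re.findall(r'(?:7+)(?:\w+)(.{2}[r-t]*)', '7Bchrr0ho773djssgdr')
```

['dr']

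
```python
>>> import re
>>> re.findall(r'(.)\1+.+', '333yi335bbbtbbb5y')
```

['3']

A backreference is literal: `\1` must see the identical characters the first group matched.
Because there's exactly one group, `findall` drops the full match and keeps group 1 from the one hit.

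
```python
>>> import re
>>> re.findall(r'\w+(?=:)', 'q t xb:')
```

['xb']

Lookahead/lookbehind check context without consuming it, so the matched span excludes the asserted characters.
Walking the string: at [4:6] → 'xb'.
`findall` yields the raw match text (1 of them) because the pattern has no groups.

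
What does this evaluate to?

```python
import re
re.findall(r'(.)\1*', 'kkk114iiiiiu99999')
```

`\1` is not a pattern — it's the concrete string captured by group 1, re-applied verbatim.
Because there's exactly one group, `findall` drops the full match and keeps group 1 from each hit.

['k', '1', '4', 'i', 'u', '9']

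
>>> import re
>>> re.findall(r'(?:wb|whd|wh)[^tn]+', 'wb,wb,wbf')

['wb,wb,wbf']

Walking the string: at [0:9] → 'wb,wb,wbf'.
With no groups in the pattern, `findall` gives back each whole match — 1 here.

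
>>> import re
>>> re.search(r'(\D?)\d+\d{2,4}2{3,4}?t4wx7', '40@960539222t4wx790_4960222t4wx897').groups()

('@',)

Pattern: optionally a non-digit (captured); then one or more of a digit, then 2 to 4 of a digit; then 3 to 4 of the literal '2' (lazy), then the literal 't4w', then the literal 'x7'.
`search` walks the string left to right and returns the first match it finds.
The match spans [2:17] → '@960539222t4wx7'.
Captured: group 1 = '@'.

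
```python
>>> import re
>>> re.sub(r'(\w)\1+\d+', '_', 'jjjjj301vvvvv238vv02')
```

After group 1 captures some text, `\1` only succeeds where that same text appears again.
Every occurrence is swapped for '_'.

'___'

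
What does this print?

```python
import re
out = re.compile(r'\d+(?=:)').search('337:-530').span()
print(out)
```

(0, 3)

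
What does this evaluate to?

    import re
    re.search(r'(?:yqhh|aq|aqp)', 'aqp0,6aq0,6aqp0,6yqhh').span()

(0, 2)

Alternation isn't longest-match — the leftmost alternative that fits at this position is chosen.
`re.search` tries every starting position until one works.
The match spans [0:2] → 'aq'.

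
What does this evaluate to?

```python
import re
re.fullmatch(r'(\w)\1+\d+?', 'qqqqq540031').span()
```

After group 1 captures some text, `\1` only succeeds where that same text appears again.
For `fullmatch`, every character of the input must be accounted for by the pattern.
The match spans [0:11] → 'qqqqq540031'.
Captured: group 1 = 'q'.

(0, 11)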